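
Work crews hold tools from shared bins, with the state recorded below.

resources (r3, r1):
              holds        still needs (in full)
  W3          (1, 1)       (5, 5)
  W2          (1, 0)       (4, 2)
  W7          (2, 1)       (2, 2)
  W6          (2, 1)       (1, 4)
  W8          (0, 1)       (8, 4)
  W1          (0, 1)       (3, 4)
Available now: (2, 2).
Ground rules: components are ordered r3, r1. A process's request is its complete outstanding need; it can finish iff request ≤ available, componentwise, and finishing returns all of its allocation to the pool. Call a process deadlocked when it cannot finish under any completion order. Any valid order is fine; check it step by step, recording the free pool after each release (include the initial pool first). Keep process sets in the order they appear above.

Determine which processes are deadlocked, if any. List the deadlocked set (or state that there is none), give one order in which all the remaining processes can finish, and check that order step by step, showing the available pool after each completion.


The deadlocked set is W3, W6, W8 and W1.
Key observation: even finishing W7, W2 leaves just (5, 3) free — too little r1 for any of the remaining processes.
One completion order for the rest: W7, W2. Verifying each step:
  pool = (2, 2)
  W7 needs (2, 2) <= (2, 2) -> finishes; pool += (2, 1) = (4, 3)
  W2 needs (4, 2) <= (4, 3) -> finishes; pool += (1, 0) = (5, 3)
The blocked processes can never fit:
  W3 still needs (5, 5) but only (5, 3) is free — short on r1
  W6 still needs (1, 4) but only (5, 3) is free — short on r1
  W8 still needs (8, 4) but only (5, 3) is free — short on r3 and r1
  W1 still needs (3, 4) but only (5, 3) is free — short on r1


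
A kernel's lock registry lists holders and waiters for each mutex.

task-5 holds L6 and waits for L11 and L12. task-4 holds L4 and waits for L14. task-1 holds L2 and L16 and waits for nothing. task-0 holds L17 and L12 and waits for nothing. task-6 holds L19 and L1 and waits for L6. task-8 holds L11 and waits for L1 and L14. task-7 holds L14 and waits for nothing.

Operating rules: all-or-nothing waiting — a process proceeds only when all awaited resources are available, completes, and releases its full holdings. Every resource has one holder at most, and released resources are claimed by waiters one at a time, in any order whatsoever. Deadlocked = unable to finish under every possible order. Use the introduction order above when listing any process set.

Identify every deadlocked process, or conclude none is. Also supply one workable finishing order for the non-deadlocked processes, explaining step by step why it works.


Deadlocked set: task-5, task-6 and task-8.
Key observation: nobody on the ring task-5 -> task-8 -> task-6 -> task-5 can start until another member finishes, which never happens; no other process is dragged down with it.
A valid finishing order for the others: task-7, task-0, task-1, task-4.
Verifying each step:
  run task-7 (it waits on nothing); releases L14
  run task-0 (it waits on nothing); releases L17 and L12
  run task-1 (it waits on nothing); releases L2 and L16
  task-4: everything it awaited (L14) is free; runs, freeing L4


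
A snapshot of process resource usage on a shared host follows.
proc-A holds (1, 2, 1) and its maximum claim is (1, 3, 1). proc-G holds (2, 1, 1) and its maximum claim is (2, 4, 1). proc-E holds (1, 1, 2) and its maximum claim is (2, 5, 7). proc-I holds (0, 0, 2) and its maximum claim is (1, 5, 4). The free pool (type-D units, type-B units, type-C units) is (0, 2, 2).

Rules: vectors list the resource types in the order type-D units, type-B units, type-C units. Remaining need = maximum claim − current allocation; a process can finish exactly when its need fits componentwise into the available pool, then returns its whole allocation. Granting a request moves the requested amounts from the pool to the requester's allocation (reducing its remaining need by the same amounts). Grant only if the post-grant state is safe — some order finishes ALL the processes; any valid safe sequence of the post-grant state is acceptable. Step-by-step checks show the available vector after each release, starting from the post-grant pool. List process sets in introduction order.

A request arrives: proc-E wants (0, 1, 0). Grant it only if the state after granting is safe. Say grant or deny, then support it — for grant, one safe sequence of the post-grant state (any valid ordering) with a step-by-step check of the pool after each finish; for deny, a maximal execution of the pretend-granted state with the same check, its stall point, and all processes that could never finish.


DENY. Granting would leave the state unsafe.
Key observation: after proc-A, proc-G the pool peaks at (3, 4, 4), and each blocked process is short somewhere: proc-E on type-C units; proc-I on type-B units.
Pretend the grant happened; the run proc-A, proc-G goes as far as possible. Verifying each step:
  pool = (0, 1, 2)
  proc-A needs (0, 1, 0) <= (0, 1, 2) -> finishes; pool += (1, 2, 1) = (1, 3, 3)
  proc-G needs (0, 3, 0) <= (1, 3, 3) -> finishes; pool += (2, 1, 1) = (3, 4, 4)
  blocked: proc-E wants (1, 3, 5), pool (3, 4, 4) — not enough type-C units
  blocked: proc-I wants (1, 5, 2), pool (3, 4, 4) — not enough type-B units
Had the request been granted, proc-E and proc-I could never finish.


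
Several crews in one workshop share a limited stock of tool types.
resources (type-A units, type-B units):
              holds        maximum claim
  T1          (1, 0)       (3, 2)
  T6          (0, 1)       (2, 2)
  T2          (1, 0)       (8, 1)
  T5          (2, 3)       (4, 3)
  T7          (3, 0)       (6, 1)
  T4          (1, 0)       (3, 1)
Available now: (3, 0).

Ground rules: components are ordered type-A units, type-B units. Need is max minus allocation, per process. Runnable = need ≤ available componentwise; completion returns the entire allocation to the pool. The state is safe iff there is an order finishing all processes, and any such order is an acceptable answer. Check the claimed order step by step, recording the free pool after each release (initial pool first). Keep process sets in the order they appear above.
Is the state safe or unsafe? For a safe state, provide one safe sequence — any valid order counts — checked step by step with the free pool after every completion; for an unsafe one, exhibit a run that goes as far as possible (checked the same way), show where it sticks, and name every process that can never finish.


The state is SAFE; one workable sequence: T5, T7, T4, T6, T2, T1.
Key observation: nothing binds to the last unit here — the tightest requested-resource margin is 1, first seen at T5 ((2, 0) against (3, 0)).
Check, step by step:
  pool = (3, 0)
  run T5 (needs (2, 0), free (3, 0)); after release of (2, 3) the pool is (5, 3)
  run T7 (needs (3, 1), free (5, 3)); after release of (3, 0) the pool is (8, 3)
  run T4 (needs (2, 1), free (8, 3)); after release of (1, 0) the pool is (9, 3)
  run T6 (needs (2, 1), free (9, 3)); after release of (0, 1) the pool is (9, 4)
  run T2 (needs (7, 1), free (9, 4)); after release of (1, 0) the pool is (10, 4)
  run T1 (needs (2, 2), free (10, 4)); after release of (1, 0) the pool is (11, 4)


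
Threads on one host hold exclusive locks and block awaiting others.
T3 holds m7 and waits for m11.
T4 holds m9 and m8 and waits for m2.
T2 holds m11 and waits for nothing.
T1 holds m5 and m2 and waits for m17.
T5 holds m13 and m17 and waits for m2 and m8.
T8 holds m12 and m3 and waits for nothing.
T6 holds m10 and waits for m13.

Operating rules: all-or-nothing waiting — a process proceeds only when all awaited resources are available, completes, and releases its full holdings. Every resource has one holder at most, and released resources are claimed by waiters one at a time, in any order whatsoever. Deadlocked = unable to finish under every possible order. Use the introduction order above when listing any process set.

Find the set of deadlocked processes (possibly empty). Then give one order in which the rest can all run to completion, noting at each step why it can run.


Deadlocked set: T4, T1, T5 and T6.
Key observation: T4 -> T1 -> T5 -> T4 is a circular wait — nothing in it can go first; T6 waits into the deadlock from upstream.
The rest can finish in the order T8, T2, T3.
Verifying each step:
  run T8 (it waits on nothing); releases m12 and m3
  run T2 (it waits on nothing); releases m11
  T3 waits on m11 — all released -> runs and releases m7


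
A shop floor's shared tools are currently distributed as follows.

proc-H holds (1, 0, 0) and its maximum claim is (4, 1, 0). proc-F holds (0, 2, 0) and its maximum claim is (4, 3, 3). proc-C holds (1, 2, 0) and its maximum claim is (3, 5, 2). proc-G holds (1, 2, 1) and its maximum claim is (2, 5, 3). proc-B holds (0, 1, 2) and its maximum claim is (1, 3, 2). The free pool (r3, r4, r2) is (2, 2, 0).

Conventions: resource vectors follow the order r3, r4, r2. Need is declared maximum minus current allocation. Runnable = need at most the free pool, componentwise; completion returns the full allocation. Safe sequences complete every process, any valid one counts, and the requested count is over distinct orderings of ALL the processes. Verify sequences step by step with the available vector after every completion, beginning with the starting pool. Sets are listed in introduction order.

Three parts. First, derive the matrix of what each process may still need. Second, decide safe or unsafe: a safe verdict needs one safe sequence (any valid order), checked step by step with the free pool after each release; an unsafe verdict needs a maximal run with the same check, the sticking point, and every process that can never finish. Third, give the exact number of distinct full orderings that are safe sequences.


(1) Remaining need (order r3, r4, r2):
  proc-H: (3, 1, 0)
  proc-F: (4, 1, 3)
  proc-C: (2, 3, 2)
  proc-G: (1, 3, 2)
  proc-B: (1, 2, 0)
(2) SAFE, for example via the order proc-B, proc-G, proc-C, proc-F, proc-H.
Key observation: proc-B marks the first exact bind of the order: its need (1, 2, 0) fits the free (2, 2, 0) with zero slack on a requested resource.
Verifying each step:
  pool = (2, 2, 0)
  proc-B needs (1, 2, 0) <= (2, 2, 0) -> finishes; pool += (0, 1, 2) = (2, 3, 2)
  proc-G needs (1, 3, 2) <= (2, 3, 2) -> finishes; pool += (1, 2, 1) = (3, 5, 3)
  proc-C needs (2, 3, 2) <= (3, 5, 3) -> finishes; pool += (1, 2, 0) = (4, 7, 3)
  proc-F needs (4, 1, 3) <= (4, 7, 3) -> finishes; pool += (0, 2, 0) = (4, 9, 3)
  proc-H needs (3, 1, 0) <= (4, 9, 3) -> finishes; pool += (1, 0, 0) = (5, 9, 3)
(3) Precisely 7 of the possible complete orderings are safe sequences.


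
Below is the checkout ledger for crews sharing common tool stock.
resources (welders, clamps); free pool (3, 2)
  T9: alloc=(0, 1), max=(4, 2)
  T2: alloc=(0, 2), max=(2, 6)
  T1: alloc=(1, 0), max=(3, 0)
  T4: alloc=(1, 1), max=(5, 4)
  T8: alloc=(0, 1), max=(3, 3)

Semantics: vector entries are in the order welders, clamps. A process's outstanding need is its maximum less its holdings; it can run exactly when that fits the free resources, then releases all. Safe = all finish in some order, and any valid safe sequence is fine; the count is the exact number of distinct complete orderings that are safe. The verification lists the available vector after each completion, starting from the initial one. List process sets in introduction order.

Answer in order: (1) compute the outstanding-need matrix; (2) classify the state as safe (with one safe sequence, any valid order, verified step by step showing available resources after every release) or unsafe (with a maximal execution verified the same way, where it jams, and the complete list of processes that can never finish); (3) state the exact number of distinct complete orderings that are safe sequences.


(1) Outstanding need per process (order welders, clamps):
  T9: (4, 1)
  T2: (2, 4)
  T1: (2, 0)
  T4: (4, 3)
  T8: (3, 2)
(2) SAFE. One safe sequence: T8, T1, T4, T2, T9.
Key observation: T8 marks the first exact bind of the order: its need (3, 2) fits the free (3, 2) with zero slack on a requested resource.
Step-by-step check:
  pool = (3, 2)
  T8 needs (3, 2) <= (3, 2) -> finishes; pool += (0, 1) = (3, 3)
  T1 needs (2, 0) <= (3, 3) -> finishes; pool += (1, 0) = (4, 3)
  T4 needs (4, 3) <= (4, 3) -> finishes; pool += (1, 1) = (5, 4)
  T2 needs (2, 4) <= (5, 4) -> finishes; pool += (0, 2) = (5, 6)
  T9 needs (4, 1) <= (5, 6) -> finishes; pool += (0, 1) = (5, 7)
(3) Exactly 12 of the possible complete orderings are safe sequences.


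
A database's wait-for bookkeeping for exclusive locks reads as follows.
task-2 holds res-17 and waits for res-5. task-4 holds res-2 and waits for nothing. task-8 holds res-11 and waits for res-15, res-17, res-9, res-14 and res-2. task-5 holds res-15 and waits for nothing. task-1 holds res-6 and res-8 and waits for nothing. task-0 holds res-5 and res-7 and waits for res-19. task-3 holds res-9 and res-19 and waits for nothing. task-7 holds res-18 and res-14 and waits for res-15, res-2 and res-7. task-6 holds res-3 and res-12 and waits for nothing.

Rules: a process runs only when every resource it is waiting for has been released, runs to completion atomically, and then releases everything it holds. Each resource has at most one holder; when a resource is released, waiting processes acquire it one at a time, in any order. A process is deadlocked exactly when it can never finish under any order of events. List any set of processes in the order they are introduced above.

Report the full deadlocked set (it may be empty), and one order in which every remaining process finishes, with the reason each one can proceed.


The deadlocked set is empty.
Key observation: the wait graph is acyclic; completion cascades from the unblocked processes through everyone else.
A valid finishing order for the others: task-3, task-4, task-5, task-0, task-6, task-7, task-2, task-1, task-8.
Check, step by step:
  task-3 waits on nothing -> runs at once and releases res-9 and res-19
  task-4 waits on nothing -> runs at once and releases res-2
  task-5 waits on nothing -> runs at once and releases res-15
  task-0 waits on res-19 — all released -> runs and releases res-5 and res-7
  task-6 waits on nothing -> runs at once and releases res-3 and res-12
  task-7 waits on res-15, res-2 and res-7 — all released -> runs and releases res-18 and res-14
  task-2 waits on res-5 — all released -> runs and releases res-17
  task-1 waits on nothing -> runs at once and releases res-6 and res-8
  task-8 waits on res-15, res-17, res-9, res-14 and res-2 — all released -> runs and releases res-11


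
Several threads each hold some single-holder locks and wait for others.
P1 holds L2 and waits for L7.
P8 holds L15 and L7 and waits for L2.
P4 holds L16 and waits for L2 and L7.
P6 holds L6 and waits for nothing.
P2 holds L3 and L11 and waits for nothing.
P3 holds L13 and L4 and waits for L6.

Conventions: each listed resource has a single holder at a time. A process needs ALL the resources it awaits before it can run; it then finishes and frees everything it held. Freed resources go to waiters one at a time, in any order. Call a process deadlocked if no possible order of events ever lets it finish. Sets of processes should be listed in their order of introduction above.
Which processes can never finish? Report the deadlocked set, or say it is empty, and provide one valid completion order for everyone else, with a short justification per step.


Deadlocked set: P1, P8 and P4.
Key observation: the cycle P1 -> P8 -> P1 can never break — each member waits on the next; P4 waits into the deadlock from upstream.
The rest can finish in the order P2, P6, P3.
Check, step by step:
  run P2 (it waits on nothing); releases L3 and L11
  run P6 (it waits on nothing); releases L6
  P3: everything it awaited (L6) is free; runs, freeing L13 and L4


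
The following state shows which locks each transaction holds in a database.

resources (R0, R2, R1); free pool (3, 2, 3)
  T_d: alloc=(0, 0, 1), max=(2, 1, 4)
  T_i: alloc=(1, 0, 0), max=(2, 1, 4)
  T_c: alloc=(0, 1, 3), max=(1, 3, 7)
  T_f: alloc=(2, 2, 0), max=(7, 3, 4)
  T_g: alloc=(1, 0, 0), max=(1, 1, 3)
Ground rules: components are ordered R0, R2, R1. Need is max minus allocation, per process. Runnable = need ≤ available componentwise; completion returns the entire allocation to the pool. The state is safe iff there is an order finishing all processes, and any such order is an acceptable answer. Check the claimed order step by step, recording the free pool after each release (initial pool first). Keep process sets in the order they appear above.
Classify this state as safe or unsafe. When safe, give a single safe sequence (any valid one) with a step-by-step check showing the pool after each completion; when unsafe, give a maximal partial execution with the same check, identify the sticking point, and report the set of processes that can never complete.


SAFE. One safe sequence: T_g, T_d, T_c, T_i, T_f.
Key observation: the order's first zero-slack moment is T_g ((0, 1, 3) needed, (3, 2, 3) free — a requested resource with nothing to spare).
Verifying each step:
  pool = (3, 2, 3)
  run T_g (needs (0, 1, 3), free (3, 2, 3)); after release of (1, 0, 0) the pool is (4, 2, 3)
  run T_d (needs (2, 1, 3), free (4, 2, 3)); after release of (0, 0, 1) the pool is (4, 2, 4)
  run T_c (needs (1, 2, 4), free (4, 2, 4)); after release of (0, 1, 3) the pool is (4, 3, 7)
  run T_i (needs (1, 1, 4), free (4, 3, 7)); after release of (1, 0, 0) the pool is (5, 3, 7)
  run T_f (needs (5, 1, 4), free (5, 3, 7)); after release of (2, 2, 0) the pool is (7, 5, 7)


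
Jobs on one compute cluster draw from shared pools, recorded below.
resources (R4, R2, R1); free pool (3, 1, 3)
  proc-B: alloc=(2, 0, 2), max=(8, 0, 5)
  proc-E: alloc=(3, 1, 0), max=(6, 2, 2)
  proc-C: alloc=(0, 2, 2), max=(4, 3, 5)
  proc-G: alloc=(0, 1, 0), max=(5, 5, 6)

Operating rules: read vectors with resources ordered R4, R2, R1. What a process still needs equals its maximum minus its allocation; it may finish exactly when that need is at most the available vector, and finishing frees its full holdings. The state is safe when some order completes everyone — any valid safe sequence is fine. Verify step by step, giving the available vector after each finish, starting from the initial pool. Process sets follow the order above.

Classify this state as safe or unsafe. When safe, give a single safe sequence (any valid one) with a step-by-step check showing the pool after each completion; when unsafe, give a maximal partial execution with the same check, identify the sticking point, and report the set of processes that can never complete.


SAFE, for example via the order proc-E, proc-B, proc-C, proc-G.
Key observation: the first exact fit in this order is proc-E — it needs (3, 1, 2) with (3, 1, 3) free, meeting a requested resource to the last unit.
Check, step by step:
  pool = (3, 1, 3)
  proc-E needs (3, 1, 2) <= (3, 1, 3) -> finishes; pool += (3, 1, 0) = (6, 2, 3)
  proc-B needs (6, 0, 3) <= (6, 2, 3) -> finishes; pool += (2, 0, 2) = (8, 2, 5)
  proc-C needs (4, 1, 3) <= (8, 2, 5) -> finishes; pool += (0, 2, 2) = (8, 4, 7)
  proc-G needs (5, 4, 6) <= (8, 4, 7) -> finishes; pool += (0, 1, 0) = (8, 5, 7)


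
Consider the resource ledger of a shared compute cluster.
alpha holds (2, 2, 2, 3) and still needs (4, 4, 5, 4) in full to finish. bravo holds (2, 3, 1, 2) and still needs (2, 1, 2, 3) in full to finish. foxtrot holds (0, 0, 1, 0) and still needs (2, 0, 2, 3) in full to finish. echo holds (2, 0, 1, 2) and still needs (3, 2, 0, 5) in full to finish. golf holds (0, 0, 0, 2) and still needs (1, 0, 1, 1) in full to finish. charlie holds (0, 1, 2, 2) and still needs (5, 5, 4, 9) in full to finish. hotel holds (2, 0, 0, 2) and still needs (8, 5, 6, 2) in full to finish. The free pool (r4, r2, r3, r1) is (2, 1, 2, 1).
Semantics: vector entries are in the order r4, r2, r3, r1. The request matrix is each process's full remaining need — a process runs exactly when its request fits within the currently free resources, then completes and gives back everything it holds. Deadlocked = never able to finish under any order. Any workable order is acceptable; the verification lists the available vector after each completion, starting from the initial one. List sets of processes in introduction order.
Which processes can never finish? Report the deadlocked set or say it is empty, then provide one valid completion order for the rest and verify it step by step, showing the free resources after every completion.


Nothing here is deadlocked.
Key observation: starting with golf, each completion frees enough for the next — no one is permanently blocked.
One completion order for the rest: golf, foxtrot, bravo, echo, alpha, charlie, hotel. Check, step by step:
  pool = (2, 1, 2, 1)
  golf needs (1, 0, 1, 1) <= (2, 1, 2, 1) -> finishes; pool += (0, 0, 0, 2) = (2, 1, 2, 3)
  foxtrot needs (2, 0, 2, 3) <= (2, 1, 2, 3) -> finishes; pool += (0, 0, 1, 0) = (2, 1, 3, 3)
  bravo needs (2, 1, 2, 3) <= (2, 1, 3, 3) -> finishes; pool += (2, 3, 1, 2) = (4, 4, 4, 5)
  echo needs (3, 2, 0, 5) <= (4, 4, 4, 5) -> finishes; pool += (2, 0, 1, 2) = (6, 4, 5, 7)
  alpha needs (4, 4, 5, 4) <= (6, 4, 5, 7) -> finishes; pool += (2, 2, 2, 3) = (8, 6, 7, 10)
  charlie needs (5, 5, 4, 9) <= (8, 6, 7, 10) -> finishes; pool += (0, 1, 2, 2) = (8, 7, 9, 12)
  hotel needs (8, 5, 6, 2) <= (8, 7, 9, 12) -> finishes; pool += (2, 0, 0, 2) = (10, 7, 9, 14)


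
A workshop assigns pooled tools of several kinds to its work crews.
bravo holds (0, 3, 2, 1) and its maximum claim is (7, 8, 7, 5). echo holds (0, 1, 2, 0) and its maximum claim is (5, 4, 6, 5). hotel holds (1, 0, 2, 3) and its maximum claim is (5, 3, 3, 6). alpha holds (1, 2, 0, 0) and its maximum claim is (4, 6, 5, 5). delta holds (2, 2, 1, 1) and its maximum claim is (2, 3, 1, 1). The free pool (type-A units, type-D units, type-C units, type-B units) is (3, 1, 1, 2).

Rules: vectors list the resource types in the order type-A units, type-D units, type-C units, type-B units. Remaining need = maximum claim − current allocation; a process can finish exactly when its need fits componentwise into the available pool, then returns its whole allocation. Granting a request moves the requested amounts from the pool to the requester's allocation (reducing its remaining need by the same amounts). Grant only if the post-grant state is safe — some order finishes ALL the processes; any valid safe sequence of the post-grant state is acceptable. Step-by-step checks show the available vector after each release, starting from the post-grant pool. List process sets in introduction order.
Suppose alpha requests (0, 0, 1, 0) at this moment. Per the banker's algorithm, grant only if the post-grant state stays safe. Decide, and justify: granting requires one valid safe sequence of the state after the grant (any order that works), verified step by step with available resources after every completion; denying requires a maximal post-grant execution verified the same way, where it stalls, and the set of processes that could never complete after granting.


DENY: after the grant no complete ordering would exist.
Key observation: no order helps: past delta, hotel, the free pool tops out at (6, 3, 3, 6), below what each blocked process needs in type-C units.
Pretend the grant happened; the run delta, hotel goes as far as possible. Step-by-step check:
  pool = (3, 1, 0, 2)
  delta needs (0, 1, 0, 0) <= (3, 1, 0, 2) -> finishes; pool += (2, 2, 1, 1) = (5, 3, 1, 3)
  hotel needs (4, 3, 1, 3) <= (5, 3, 1, 3) -> finishes; pool += (1, 0, 2, 3) = (6, 3, 3, 6)
  bravo cannot run: need (7, 5, 5, 4) vs free (6, 3, 3, 6) (insufficient type-A units, type-D units and type-C units)
  echo cannot run: need (5, 3, 4, 5) vs free (6, 3, 3, 6) (insufficient type-C units)
  alpha cannot run: need (3, 4, 4, 5) vs free (6, 3, 3, 6) (insufficient type-D units and type-C units)
Had the request been granted, bravo, echo and alpha could never finish.


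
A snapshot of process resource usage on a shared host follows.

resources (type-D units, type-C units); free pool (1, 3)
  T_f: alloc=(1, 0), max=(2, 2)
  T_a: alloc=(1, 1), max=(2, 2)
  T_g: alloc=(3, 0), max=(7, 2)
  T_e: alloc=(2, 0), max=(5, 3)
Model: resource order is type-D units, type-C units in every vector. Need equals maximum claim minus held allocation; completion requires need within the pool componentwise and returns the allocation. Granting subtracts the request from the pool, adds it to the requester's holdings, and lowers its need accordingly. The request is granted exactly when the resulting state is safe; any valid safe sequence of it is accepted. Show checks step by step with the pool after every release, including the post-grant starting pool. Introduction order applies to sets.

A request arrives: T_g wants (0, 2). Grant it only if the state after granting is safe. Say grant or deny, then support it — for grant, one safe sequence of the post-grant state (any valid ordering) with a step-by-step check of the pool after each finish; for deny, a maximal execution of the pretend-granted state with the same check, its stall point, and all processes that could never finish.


DENY — the pretend-granted state is unsafe.
Key observation: after T_a, T_f the pool peaks at (3, 2), and each blocked process is short somewhere: T_g on type-D units; T_e on type-C units.
On the post-grant state, T_a, T_f is a maximal run — nothing extends it. Verifying each step:
  pool = (1, 1)
  T_a: need (1, 1) fits (1, 1); releases (1, 1), pool now (2, 2)
  T_f: need (1, 2) fits (2, 2); releases (1, 0), pool now (3, 2)
  T_g still needs (4, 0) but only (3, 2) is free — short on type-D units
  T_e still needs (3, 3) but only (3, 2) is free — short on type-C units
Processes that could never finish after the grant: T_g and T_e.


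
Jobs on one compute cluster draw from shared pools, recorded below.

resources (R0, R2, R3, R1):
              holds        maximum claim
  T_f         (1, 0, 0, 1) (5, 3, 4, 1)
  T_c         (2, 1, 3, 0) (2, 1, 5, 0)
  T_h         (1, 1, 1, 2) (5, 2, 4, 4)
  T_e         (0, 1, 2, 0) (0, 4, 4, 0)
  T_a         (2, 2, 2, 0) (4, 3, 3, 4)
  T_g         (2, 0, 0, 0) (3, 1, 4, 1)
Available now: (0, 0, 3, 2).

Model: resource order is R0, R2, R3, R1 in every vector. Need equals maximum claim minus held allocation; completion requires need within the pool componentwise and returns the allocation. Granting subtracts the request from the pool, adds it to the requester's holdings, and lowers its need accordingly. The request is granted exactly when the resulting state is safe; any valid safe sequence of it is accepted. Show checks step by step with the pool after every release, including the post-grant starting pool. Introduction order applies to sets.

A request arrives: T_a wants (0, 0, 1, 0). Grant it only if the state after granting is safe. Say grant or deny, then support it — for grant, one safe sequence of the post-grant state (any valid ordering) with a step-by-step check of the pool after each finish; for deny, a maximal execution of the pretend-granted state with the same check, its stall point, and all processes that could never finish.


GRANT: granting preserves safety; a valid post-grant sequence is T_c, T_g, T_h, T_a, T_e, T_f.
Key observation: the grant leaves (0, 0, 2, 2) free — enough for T_c, whose release restarts the cascade.
Verifying the post-grant state step by step:
  pool = (0, 0, 2, 2)
  run T_c (needs (0, 0, 2, 0), free (0, 0, 2, 2)); after release of (2, 1, 3, 0) the pool is (2, 1, 5, 2)
  run T_g (needs (1, 1, 4, 1), free (2, 1, 5, 2)); after release of (2, 0, 0, 0) the pool is (4, 1, 5, 2)
  run T_h (needs (4, 1, 3, 2), free (4, 1, 5, 2)); after release of (1, 1, 1, 2) the pool is (5, 2, 6, 4)
  run T_a (needs (2, 1, 0, 4), free (5, 2, 6, 4)); after release of (2, 2, 3, 0) the pool is (7, 4, 9, 4)
  run T_e (needs (0, 3, 2, 0), free (7, 4, 9, 4)); after release of (0, 1, 2, 0) the pool is (7, 5, 11, 4)
  run T_f (needs (4, 3, 4, 0), free (7, 5, 11, 4)); after release of (1, 0, 0, 1) the pool is (8, 5, 11, 5)


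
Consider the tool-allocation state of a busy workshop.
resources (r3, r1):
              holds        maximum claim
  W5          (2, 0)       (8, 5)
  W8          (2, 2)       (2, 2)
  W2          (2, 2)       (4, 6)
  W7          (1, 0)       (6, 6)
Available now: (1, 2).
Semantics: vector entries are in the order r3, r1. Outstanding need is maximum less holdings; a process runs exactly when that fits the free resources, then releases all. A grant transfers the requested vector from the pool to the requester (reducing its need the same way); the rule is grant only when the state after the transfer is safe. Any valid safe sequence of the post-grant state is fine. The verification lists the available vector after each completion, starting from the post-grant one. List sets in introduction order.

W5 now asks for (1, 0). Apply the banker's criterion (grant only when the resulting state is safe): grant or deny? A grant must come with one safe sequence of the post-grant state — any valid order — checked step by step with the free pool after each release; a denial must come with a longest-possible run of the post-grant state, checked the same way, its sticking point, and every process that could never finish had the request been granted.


DENY: after the grant no complete ordering would exist.
Key observation: r3 is the bottleneck — with W8, W2 done the pool holds (4, 6), short of every remaining need.
After a pretend grant, a maximal execution: W8, W2 — then nothing else fits. Check, step by step:
  pool = (0, 2)
  W8 needs (0, 0) <= (0, 2) -> finishes; pool += (2, 2) = (2, 4)
  W2 needs (2, 4) <= (2, 4) -> finishes; pool += (2, 2) = (4, 6)
  W5 still needs (5, 5) but only (4, 6) is free — short on r3
  W7 still needs (5, 6) but only (4, 6) is free — short on r3
Had the request been granted, W5 and W7 could never finish.


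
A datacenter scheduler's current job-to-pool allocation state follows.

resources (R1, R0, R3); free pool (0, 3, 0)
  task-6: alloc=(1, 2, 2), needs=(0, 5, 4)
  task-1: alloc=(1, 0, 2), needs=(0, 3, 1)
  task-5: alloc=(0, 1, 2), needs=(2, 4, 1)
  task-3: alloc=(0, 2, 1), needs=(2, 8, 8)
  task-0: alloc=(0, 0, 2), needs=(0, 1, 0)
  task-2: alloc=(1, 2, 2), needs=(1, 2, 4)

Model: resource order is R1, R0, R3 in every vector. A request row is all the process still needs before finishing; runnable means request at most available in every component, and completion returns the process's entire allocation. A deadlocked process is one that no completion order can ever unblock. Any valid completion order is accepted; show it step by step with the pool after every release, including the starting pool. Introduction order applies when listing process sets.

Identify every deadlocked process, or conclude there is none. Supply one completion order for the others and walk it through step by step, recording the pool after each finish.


The deadlocked set is empty.
Key observation: the pool covers task-0 at once, and every later process fits after earlier releases.
The rest can finish in the order task-0, task-1, task-2, task-5, task-6, task-3. Walking it through:
  pool = (0, 3, 0)
  task-0: need (0, 1, 0) fits (0, 3, 0); releases (0, 0, 2), pool now (0, 3, 2)
  task-1: need (0, 3, 1) fits (0, 3, 2); releases (1, 0, 2), pool now (1, 3, 4)
  task-2: need (1, 2, 4) fits (1, 3, 4); releases (1, 2, 2), pool now (2, 5, 6)
  task-5: need (2, 4, 1) fits (2, 5, 6); releases (0, 1, 2), pool now (2, 6, 8)
  task-6: need (0, 5, 4) fits (2, 6, 8); releases (1, 2, 2), pool now (3, 8, 10)
  task-3: need (2, 8, 8) fits (3, 8, 10); releases (0, 2, 1), pool now (3, 10, 11)


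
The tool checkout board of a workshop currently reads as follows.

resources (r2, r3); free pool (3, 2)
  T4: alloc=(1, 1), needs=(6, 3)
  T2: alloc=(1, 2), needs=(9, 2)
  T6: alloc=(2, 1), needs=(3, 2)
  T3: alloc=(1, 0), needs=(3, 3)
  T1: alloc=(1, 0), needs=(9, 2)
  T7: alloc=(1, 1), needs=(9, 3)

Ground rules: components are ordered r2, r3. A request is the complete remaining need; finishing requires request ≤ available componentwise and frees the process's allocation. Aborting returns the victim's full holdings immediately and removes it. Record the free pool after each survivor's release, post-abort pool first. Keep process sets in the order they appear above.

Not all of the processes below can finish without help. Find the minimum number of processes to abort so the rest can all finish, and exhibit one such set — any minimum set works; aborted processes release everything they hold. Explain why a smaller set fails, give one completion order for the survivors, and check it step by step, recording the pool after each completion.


Minimum abort set: T2 and T1.
Key observation: the deadlocked T7 becomes finishable only because T2 and T1 released (2, 2); it completes at step 4 below.
Minimality, checking each single-abort alternative: T4 alone leaves T2 blocked (short on r2); T2 alone leaves T1 blocked (short on r2); T6 alone leaves T2 blocked (short on r2); T3 alone leaves T2 blocked (short on r2); T1 alone leaves T2 blocked (short on r2); T7 alone leaves T2 blocked (short on r2).
Survivors finish in the order: T3, T6, T4, T7. Step-by-step check (pool after the aborts first):
  pool = (5, 4)
  run T3 (needs (3, 3), free (5, 4)); after release of (1, 0) the pool is (6, 4)
  run T6 (needs (3, 2), free (6, 4)); after release of (2, 1) the pool is (8, 5)
  run T4 (needs (6, 3), free (8, 5)); after release of (1, 1) the pool is (9, 6)
  run T7 (needs (9, 3), free (9, 6)); after release of (1, 1) the pool is (10, 7)


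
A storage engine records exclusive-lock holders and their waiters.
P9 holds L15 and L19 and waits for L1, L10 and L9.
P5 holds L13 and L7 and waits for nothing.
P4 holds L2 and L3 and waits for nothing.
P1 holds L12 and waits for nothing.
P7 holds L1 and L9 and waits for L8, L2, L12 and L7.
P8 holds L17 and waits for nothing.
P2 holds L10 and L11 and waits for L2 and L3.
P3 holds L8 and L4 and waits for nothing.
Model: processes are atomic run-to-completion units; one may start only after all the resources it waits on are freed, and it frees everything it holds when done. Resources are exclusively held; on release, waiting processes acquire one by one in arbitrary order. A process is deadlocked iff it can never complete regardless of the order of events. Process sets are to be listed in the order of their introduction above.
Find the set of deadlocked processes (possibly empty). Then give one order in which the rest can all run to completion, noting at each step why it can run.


No process is deadlocked.
Key observation: every chain of waits terminates; starting from the processes that wait on nothing, all the rest unlock in turn.
One completion order for the rest: P4, P8, P3, P2, P1, P5, P7, P9.
Walking it through:
  P4 waits on nothing -> runs at once and releases L2 and L3
  P8 waits on nothing -> runs at once and releases L17
  P3 waits on nothing -> runs at once and releases L8 and L4
  run P2 (all its waits — L2 and L3 — are resolved); releases L10 and L11
  P1 waits on nothing -> runs at once and releases L12
  P5 waits on nothing -> runs at once and releases L13 and L7
  run P7 (all its waits — L8, L2, L12 and L7 — are resolved); releases L1 and L9
  run P9 (all its waits — L1, L10 and L9 — are resolved); releases L15 and L19


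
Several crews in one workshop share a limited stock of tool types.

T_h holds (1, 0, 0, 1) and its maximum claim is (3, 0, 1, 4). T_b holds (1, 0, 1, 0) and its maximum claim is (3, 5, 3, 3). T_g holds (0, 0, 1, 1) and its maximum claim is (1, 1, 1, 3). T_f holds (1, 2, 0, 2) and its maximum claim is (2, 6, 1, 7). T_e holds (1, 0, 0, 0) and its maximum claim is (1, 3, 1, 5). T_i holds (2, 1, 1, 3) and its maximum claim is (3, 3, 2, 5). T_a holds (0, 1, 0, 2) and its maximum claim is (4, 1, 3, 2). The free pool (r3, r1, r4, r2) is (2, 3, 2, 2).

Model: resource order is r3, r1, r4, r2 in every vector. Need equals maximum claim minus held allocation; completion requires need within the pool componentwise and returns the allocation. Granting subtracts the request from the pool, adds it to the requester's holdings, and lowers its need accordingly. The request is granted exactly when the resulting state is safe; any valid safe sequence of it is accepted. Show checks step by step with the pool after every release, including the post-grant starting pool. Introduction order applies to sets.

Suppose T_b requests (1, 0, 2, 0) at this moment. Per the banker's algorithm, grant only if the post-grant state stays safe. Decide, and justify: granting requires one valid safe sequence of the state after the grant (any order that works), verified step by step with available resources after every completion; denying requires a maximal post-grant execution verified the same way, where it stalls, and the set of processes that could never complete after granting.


GRANT: granting preserves safety; a valid post-grant sequence is T_g, T_i, T_e, T_f, T_h, T_b, T_a.
Key observation: (1, 3, 0, 2) free after granting still covers T_g first, and each release covers the next.
Check on the post-grant state, step by step:
  pool = (1, 3, 0, 2)
  T_g needs (1, 1, 0, 2) <= (1, 3, 0, 2) -> finishes; pool += (0, 0, 1, 1) = (1, 3, 1, 3)
  T_i needs (1, 2, 1, 2) <= (1, 3, 1, 3) -> finishes; pool += (2, 1, 1, 3) = (3, 4, 2, 6)
  T_e needs (0, 3, 1, 5) <= (3, 4, 2, 6) -> finishes; pool += (1, 0, 0, 0) = (4, 4, 2, 6)
  T_f needs (1, 4, 1, 5) <= (4, 4, 2, 6) -> finishes; pool += (1, 2, 0, 2) = (5, 6, 2, 8)
  T_h needs (2, 0, 1, 3) <= (5, 6, 2, 8) -> finishes; pool += (1, 0, 0, 1) = (6, 6, 2, 9)
  T_b needs (1, 5, 0, 3) <= (6, 6, 2, 9) -> finishes; pool += (2, 0, 3, 0) = (8, 6, 5, 9)
  T_a needs (4, 0, 3, 0) <= (8, 6, 5, 9) -> finishes; pool += (0, 1, 0, 2) = (8, 7, 5, 11)


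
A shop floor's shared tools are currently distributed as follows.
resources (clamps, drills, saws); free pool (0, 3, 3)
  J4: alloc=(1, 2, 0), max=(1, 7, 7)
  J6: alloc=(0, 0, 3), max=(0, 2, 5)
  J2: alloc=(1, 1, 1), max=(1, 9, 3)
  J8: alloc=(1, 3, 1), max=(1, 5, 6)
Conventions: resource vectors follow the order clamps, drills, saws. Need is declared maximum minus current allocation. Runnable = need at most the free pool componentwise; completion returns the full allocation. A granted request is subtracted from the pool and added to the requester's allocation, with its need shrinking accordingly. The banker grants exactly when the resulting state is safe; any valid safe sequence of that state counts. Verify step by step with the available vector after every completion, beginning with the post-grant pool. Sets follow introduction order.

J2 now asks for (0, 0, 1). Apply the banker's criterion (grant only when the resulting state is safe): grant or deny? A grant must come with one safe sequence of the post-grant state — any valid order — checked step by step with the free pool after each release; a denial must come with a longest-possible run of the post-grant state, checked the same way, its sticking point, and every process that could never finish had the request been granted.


DENY: after the grant no complete ordering would exist.
Key observation: after J6, J8 the pool peaks at (1, 6, 6), and each blocked process is short somewhere: J4 on saws; J2 on drills.
On the post-grant state, J6, J8 is a maximal run — nothing extends it. Check, step by step:
  pool = (0, 3, 2)
  run J6 (needs (0, 2, 2), free (0, 3, 2)); after release of (0, 0, 3) the pool is (0, 3, 5)
  run J8 (needs (0, 2, 5), free (0, 3, 5)); after release of (1, 3, 1) the pool is (1, 6, 6)
  J4 still needs (0, 5, 7) but only (1, 6, 6) is free — short on saws
  J2 still needs (0, 8, 1) but only (1, 6, 6) is free — short on drills
Had the request been granted, J4 and J2 could never finish.


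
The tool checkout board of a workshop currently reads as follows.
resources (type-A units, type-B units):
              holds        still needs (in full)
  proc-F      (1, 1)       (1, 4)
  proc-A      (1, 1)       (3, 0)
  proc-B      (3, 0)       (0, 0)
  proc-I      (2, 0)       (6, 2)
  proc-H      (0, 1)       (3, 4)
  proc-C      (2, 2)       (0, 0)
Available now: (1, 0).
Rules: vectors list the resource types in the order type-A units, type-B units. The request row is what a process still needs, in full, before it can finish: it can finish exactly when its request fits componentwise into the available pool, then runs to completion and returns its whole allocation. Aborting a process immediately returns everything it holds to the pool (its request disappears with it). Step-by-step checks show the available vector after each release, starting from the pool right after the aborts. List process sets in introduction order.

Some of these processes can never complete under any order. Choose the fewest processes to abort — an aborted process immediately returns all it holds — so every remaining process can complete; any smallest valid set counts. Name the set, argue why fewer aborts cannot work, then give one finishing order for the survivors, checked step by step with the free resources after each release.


The answer: abort proc-H.
Key observation: no ordering could ever have run proc-F before the abort of proc-H; with (0, 1) back in the pool it fits at step 4.
No smaller set exists: with zero aborts the deadlock remains.
Survivors finish in the order: proc-C, proc-B, proc-A, proc-F, proc-I. Verifying each step (pool after the aborts first):
  pool = (1, 1)
  proc-C: need (0, 0) fits (1, 1); releases (2, 2), pool now (3, 3)
  proc-B: need (0, 0) fits (3, 3); releases (3, 0), pool now (6, 3)
  proc-A: need (3, 0) fits (6, 3); releases (1, 1), pool now (7, 4)
  proc-F: need (1, 4) fits (7, 4); releases (1, 1), pool now (8, 5)
  proc-I: need (6, 2) fits (8, 5); releases (2, 0), pool now (10, 5)
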